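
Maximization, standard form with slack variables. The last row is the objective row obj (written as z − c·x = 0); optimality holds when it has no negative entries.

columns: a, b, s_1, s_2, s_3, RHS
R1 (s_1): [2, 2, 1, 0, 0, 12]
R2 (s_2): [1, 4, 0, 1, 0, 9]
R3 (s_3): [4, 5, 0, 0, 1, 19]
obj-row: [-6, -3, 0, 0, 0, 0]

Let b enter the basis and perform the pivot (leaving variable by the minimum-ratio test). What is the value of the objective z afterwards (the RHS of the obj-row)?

27/4

Ratio test on column b — row 1: 12/2 = 6; row 2: 9/4 = 9/4; row 3: 19/5 = 19/5. Minimum is 9/4 at row 2 (s_2 leaves); pivot element 4.
Pivot on row 2; the obj-row RHS becomes 0 − (-3)·(9/4) = 27/4.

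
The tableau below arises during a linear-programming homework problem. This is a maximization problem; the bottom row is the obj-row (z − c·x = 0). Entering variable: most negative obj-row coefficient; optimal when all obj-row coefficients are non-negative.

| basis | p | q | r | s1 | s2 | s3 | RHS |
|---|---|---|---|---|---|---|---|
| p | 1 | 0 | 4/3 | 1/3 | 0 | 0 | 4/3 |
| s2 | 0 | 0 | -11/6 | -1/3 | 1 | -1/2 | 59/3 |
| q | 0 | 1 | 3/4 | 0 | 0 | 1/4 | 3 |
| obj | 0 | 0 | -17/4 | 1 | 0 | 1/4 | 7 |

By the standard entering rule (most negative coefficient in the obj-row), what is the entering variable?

Negative obj-row entries: r: -17/4.
The most negative is -17/4 in column r, so r enters.

r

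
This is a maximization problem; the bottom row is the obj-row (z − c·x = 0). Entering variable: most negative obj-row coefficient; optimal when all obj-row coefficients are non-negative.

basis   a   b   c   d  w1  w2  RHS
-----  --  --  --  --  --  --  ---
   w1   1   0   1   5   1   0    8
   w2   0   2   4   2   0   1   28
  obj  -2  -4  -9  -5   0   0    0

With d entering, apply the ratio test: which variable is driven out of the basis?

Column d entries and ratios — w1: 8/5 = 8/5; w2: 28/2 = 14.
Smallest ratio is 8/5 in the row of w1, so w1 leaves.

w1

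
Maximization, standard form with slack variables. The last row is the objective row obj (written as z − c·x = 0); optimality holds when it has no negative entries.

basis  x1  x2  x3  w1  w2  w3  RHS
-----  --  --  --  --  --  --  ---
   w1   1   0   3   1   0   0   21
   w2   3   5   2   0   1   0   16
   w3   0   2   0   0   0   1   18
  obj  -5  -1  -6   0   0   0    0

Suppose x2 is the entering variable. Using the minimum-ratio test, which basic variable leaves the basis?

w2

Column x2 entries and ratios — w1: 0 ≤ 0, skip; w2: 16/5 = 16/5; w3: 18/2 = 9.
Smallest ratio is 16/5 in the row of w2, so w2 leaves.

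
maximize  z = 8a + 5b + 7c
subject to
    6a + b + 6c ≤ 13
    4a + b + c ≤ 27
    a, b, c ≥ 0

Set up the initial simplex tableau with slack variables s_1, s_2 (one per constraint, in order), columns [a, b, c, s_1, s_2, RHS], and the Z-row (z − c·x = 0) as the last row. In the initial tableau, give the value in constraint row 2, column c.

Constraint 2 has coefficient 1 on c.

1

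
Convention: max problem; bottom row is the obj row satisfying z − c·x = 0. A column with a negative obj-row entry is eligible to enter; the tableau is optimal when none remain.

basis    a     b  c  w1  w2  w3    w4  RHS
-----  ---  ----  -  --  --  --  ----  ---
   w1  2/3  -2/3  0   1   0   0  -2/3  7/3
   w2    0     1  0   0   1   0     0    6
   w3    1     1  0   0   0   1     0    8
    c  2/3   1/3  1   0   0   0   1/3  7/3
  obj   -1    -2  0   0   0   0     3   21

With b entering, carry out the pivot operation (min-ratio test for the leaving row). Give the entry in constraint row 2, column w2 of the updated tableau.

Ratio test on column b — row 1: entry -2/3 ≤ 0; row 2: 6/1 = 6; row 3: 8/1 = 8; row 4: (7/3)/(1/3) = 7. Minimum is 6 at row 2 (w2 leaves); pivot element 1.
Divide row 2 by 1; eliminate column b from the other rows.
In the new row 2, the w2 entry is the old entry divided by the pivot: 1/1 = 1.

1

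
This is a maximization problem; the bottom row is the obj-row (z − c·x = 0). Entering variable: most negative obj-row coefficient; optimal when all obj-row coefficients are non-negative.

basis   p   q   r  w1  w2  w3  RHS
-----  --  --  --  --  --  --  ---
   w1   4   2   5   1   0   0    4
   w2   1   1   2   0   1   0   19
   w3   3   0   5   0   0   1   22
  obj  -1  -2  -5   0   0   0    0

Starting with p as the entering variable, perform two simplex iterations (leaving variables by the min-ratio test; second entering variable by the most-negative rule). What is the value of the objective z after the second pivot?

Ratio test on column p — row 1: 4/4 = 1; row 2: 19/1 = 19; row 3: 22/3 = 22/3. Minimum is 1 at row 1 (w1 leaves); pivot element 4.
Pivot on row 1; the obj-row RHS becomes 0 − (-1)·1 = 1.
Next entering variable (most negative obj-row entry -15/4): r.
Ratio test on column r — row 1: 1/(5/4) = 4/5; row 2: 18/(3/4) = 24; row 3: 19/(5/4) = 76/5. Minimum is 4/5 at row 1 (p leaves); pivot element 5/4.
After the second pivot the obj-row RHS is 1 − (-15/4)·(4/5) = 4.

4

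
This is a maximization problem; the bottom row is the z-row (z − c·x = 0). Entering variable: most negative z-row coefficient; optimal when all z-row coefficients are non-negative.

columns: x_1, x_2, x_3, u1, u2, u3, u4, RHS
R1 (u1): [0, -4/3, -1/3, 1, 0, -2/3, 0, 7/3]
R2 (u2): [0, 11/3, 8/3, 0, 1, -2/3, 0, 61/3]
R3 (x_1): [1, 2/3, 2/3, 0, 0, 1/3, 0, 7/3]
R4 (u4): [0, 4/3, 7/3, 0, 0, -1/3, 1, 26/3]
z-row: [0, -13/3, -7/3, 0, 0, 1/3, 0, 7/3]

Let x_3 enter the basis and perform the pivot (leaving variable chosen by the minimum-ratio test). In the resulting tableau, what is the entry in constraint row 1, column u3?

Ratio test on column x_3 — row 1: entry -1/3 ≤ 0; row 2: (61/3)/(8/3) = 61/8; row 3: (7/3)/(2/3) = 7/2; row 4: (26/3)/(7/3) = 26/7. Minimum is 7/2 at row 3 (x_1 leaves); pivot element 2/3.
Divide row 3 by 2/3; eliminate column x_3 from the other rows.
Row 1 update in column u3: -2/3 − (-1/3)·(1/2) = -1/2.

-1/2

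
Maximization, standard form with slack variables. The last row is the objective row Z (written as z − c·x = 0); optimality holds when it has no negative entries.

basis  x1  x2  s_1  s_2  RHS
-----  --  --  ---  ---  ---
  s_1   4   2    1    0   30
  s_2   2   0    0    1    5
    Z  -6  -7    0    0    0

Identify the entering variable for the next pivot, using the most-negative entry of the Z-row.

Negative Z-row entries: x1: -6, x2: -7.
The most negative is -7 in column x2, so x2 enters.

x2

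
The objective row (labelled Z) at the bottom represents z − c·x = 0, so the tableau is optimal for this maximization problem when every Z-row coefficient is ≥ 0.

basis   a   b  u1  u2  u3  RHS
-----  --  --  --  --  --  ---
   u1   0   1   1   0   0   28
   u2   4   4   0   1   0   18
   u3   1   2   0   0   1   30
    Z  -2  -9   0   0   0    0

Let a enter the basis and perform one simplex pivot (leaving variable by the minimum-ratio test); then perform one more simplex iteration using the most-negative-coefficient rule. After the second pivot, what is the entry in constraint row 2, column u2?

1/4

Ratio test on column a — row 1: entry 0 ≤ 0; row 2: 18/4 = 9/2; row 3: 30/1 = 30. Minimum is 9/2 at row 2 (u2 leaves); pivot element 4.
Divide row 2 by 4; eliminate column a from the other rows.
Second iteration: most negative Z-row entry is -7 in column b, so b enters.
Ratio test on column b — row 1: 28/1 = 28; row 2: (9/2)/1 = 9/2; row 3: (51/2)/1 = 51/2. Minimum is 9/2 at row 2 (a leaves); pivot element 1.
Divide row 2 by 1; eliminate column b from the other rows.
After both pivots, the entry at constraint row 2, column u2 is 1/4.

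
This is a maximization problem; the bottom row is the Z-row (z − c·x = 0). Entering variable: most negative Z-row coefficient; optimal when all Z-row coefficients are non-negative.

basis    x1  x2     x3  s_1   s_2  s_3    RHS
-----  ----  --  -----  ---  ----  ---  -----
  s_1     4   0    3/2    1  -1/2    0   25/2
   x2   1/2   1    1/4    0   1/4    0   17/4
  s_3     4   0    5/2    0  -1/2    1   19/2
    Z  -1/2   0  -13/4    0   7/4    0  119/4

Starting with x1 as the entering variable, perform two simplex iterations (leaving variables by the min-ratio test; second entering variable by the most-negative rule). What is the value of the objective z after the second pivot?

421/10

Ratio test on column x1 — row 1: (25/2)/4 = 25/8; row 2: (17/4)/(1/2) = 17/2; row 3: (19/2)/4 = 19/8. Minimum is 19/8 at row 3 (s_3 leaves); pivot element 4.
Pivot on row 3; the Z-row RHS becomes 119/4 − (-1/2)·(19/8) = 495/16.
Next entering variable (most negative Z-row entry -47/16): x3.
Ratio test on column x3 — row 1: entry -1 ≤ 0; row 2: entry -1/16 ≤ 0; row 3: (19/8)/(5/8) = 19/5. Minimum is 19/5 at row 3 (x1 leaves); pivot element 5/8.
After the second pivot the Z-row RHS is 495/16 − (-47/16)·(19/5) = 421/10.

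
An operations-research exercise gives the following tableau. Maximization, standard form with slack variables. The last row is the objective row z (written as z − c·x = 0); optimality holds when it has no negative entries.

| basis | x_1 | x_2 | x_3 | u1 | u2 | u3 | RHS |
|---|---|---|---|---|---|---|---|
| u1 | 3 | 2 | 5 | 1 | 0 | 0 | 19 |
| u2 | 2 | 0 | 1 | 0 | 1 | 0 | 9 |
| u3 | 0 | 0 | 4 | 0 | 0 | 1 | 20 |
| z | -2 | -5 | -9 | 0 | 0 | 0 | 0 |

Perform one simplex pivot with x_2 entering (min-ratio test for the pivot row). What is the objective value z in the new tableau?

95/2

Ratio test on column x_2 — row 1: 19/2 = 19/2; row 2: entry 0 ≤ 0; row 3: entry 0 ≤ 0. Minimum is 19/2 at row 1 (u1 leaves); pivot element 2.
Pivot on row 1; the z-row RHS becomes 0 − (-5)·(19/2) = 95/2.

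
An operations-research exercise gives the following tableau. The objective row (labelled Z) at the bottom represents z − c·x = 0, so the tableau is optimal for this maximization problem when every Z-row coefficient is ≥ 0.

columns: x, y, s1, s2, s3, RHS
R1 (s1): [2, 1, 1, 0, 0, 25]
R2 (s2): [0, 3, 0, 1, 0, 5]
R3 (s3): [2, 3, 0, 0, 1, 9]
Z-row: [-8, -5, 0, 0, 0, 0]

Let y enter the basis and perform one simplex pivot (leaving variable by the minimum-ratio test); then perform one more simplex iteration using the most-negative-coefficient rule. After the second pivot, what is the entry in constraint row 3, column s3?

Ratio test on column y — row 1: 25/1 = 25; row 2: 5/3 = 5/3; row 3: 9/3 = 3. Minimum is 5/3 at row 2 (s2 leaves); pivot element 3.
Divide row 2 by 3; eliminate column y from the other rows.
Second iteration: most negative Z-row entry is -8 in column x, so x enters.
Ratio test on column x — row 1: (70/3)/2 = 35/3; row 2: entry 0 ≤ 0; row 3: 4/2 = 2. Minimum is 2 at row 3 (s3 leaves); pivot element 2.
Divide row 3 by 2; eliminate column x from the other rows.
After both pivots, the entry at constraint row 3, column s3 is 1/2.

1/2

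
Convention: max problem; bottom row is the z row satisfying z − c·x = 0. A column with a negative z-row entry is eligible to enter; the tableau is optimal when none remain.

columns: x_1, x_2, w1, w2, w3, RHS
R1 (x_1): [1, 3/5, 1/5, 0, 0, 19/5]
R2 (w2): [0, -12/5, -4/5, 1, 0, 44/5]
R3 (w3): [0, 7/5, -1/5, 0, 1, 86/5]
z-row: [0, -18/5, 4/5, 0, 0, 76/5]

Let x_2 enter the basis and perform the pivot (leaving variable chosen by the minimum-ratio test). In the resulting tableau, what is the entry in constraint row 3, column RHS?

Ratio test on column x_2 — row 1: (19/5)/(3/5) = 19/3; row 2: entry -12/5 ≤ 0; row 3: (86/5)/(7/5) = 86/7. Minimum is 19/3 at row 1 (x_1 leaves); pivot element 3/5.
Divide row 1 by 3/5; eliminate column x_2 from the other rows.
Row 3 update in column RHS: 86/5 − (7/5)·(19/3) = 25/3.

25/3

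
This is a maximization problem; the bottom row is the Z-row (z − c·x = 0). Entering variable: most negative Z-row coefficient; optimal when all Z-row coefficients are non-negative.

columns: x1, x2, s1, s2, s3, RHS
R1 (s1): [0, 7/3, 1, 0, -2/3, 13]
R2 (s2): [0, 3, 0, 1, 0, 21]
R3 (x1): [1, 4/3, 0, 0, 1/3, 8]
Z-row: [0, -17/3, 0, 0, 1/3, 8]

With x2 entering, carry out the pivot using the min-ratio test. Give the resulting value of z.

277/7

Ratio test on column x2 — row 1: 13/(7/3) = 39/7; row 2: 21/3 = 7; row 3: 8/(4/3) = 6. Minimum is 39/7 at row 1 (s1 leaves); pivot element 7/3.
Pivot on row 1; the Z-row RHS becomes 8 − (-17/3)·(39/7) = 277/7.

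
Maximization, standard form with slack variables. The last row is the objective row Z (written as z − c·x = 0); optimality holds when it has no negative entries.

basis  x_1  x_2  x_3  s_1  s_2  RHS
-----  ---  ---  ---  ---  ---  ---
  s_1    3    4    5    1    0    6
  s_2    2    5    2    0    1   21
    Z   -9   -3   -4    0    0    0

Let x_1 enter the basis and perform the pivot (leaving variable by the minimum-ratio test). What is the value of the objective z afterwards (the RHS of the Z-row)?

18

Ratio test on column x_1 — row 1: 6/3 = 2; row 2: 21/2 = 21/2. Minimum is 2 at row 1 (s_1 leaves); pivot element 3.
Pivot on row 1; the Z-row RHS becomes 0 − (-9)·2 = 18.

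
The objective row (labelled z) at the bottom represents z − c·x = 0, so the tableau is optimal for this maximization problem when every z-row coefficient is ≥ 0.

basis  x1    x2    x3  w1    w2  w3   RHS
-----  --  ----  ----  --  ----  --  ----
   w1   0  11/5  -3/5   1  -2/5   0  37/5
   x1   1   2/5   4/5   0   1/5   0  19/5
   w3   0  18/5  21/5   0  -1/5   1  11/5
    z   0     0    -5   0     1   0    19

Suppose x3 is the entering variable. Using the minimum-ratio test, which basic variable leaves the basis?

w3

Column x3 entries and ratios — w1: -3/5 ≤ 0, skip; x1: (19/5)/(4/5) = 19/4; w3: (11/5)/(21/5) = 11/21.
Smallest ratio is 11/21 in the row of w3, so w3 leaves.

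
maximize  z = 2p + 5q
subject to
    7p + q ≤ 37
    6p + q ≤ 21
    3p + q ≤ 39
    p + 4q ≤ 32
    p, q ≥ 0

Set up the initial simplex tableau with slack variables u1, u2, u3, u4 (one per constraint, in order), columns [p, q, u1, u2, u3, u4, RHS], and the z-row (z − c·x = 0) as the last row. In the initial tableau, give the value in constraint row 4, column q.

Constraint 4 has coefficient 4 on q.

4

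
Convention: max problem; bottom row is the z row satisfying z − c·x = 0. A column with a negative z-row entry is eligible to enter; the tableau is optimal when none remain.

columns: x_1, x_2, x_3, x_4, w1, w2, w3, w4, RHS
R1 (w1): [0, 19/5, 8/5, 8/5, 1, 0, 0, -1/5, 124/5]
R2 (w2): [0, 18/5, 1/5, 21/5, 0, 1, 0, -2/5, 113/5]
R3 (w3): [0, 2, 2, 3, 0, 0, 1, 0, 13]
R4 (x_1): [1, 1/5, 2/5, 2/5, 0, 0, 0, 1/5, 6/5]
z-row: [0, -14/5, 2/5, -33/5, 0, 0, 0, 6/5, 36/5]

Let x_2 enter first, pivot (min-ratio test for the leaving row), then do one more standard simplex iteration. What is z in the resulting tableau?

27

Ratio test on column x_2 — row 1: (124/5)/(19/5) = 124/19; row 2: (113/5)/(18/5) = 113/18; row 3: 13/2 = 13/2; row 4: (6/5)/(1/5) = 6. Minimum is 6 at row 4 (x_1 leaves); pivot element 1/5.
Pivot on row 4; the z-row RHS becomes 36/5 − (-14/5)·6 = 24.
Next entering variable (most negative z-row entry -1): x_4.
Ratio test on column x_4 — row 1: entry -6 ≤ 0; row 2: entry -3 ≤ 0; row 3: entry -1 ≤ 0; row 4: 6/2 = 3. Minimum is 3 at row 4 (x_2 leaves); pivot element 2.
After the second pivot the z-row RHS is 24 − (-1)·3 = 27.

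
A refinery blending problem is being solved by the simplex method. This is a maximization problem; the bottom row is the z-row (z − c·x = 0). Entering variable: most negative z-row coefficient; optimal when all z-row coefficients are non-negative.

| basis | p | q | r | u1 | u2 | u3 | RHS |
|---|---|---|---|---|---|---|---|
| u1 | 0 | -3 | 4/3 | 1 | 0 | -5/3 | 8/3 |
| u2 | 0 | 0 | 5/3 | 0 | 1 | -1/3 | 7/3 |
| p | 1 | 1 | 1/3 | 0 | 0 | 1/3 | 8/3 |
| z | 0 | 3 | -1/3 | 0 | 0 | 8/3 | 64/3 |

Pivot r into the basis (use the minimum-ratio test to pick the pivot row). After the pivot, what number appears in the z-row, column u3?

Ratio test on column r — row 1: (8/3)/(4/3) = 2; row 2: (7/3)/(5/3) = 7/5; row 3: (8/3)/(1/3) = 8. Minimum is 7/5 at row 2 (u2 leaves); pivot element 5/3.
Divide row 2 by 5/3; eliminate column r from the other rows.
z-row update in column u3: 8/3 − (-1/3)·(-1/5) = 13/5.

13/5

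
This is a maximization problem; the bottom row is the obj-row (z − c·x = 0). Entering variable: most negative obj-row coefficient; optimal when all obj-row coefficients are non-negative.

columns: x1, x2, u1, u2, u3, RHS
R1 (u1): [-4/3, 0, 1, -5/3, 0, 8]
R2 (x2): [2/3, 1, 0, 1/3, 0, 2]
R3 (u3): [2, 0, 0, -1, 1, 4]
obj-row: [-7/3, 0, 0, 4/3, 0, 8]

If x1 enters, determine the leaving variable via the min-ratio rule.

Column x1 entries and ratios — u1: -4/3 ≤ 0, skip; x2: 2/(2/3) = 3; u3: 4/2 = 2.
Smallest ratio is 2 in the row of u3, so u3 leaves.

u3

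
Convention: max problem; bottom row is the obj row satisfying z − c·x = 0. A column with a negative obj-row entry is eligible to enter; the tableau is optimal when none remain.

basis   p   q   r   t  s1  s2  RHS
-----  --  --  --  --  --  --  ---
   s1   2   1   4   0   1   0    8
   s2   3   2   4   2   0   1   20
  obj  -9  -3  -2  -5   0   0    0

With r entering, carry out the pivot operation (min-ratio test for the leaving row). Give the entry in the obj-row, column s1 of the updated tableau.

Ratio test on column r — row 1: 8/4 = 2; row 2: 20/4 = 5. Minimum is 2 at row 1 (s1 leaves); pivot element 4.
Divide row 1 by 4; eliminate column r from the other rows.
obj-row update in column s1: 0 − (-2)·(1/4) = 1/2.

1/2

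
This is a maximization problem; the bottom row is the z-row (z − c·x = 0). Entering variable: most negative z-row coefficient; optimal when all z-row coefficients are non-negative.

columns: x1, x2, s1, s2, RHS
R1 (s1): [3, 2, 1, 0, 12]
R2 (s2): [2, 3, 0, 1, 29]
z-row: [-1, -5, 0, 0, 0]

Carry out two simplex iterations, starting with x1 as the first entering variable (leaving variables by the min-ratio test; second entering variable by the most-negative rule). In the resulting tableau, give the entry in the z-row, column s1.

5/2

Ratio test on column x1 — row 1: 12/3 = 4; row 2: 29/2 = 29/2. Minimum is 4 at row 1 (s1 leaves); pivot element 3.
Divide row 1 by 3; eliminate column x1 from the other rows.
Second iteration: most negative z-row entry is -13/3 in column x2, so x2 enters.
Ratio test on column x2 — row 1: 4/(2/3) = 6; row 2: 21/(5/3) = 63/5. Minimum is 6 at row 1 (x1 leaves); pivot element 2/3.
Divide row 1 by 2/3; eliminate column x2 from the other rows.
After both pivots, the entry at the z-row, column s1 is 5/2.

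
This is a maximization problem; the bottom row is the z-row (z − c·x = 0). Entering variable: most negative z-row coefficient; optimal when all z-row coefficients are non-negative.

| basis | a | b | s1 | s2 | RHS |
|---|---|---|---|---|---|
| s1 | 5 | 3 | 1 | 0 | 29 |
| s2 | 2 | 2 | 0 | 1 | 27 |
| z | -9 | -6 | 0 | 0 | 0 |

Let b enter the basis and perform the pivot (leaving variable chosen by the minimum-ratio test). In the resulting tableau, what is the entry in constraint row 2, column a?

-4/3

Ratio test on column b — row 1: 29/3 = 29/3; row 2: 27/2 = 27/2. Minimum is 29/3 at row 1 (s1 leaves); pivot element 3.
Divide row 1 by 3; eliminate column b from the other rows.
Row 2 update in column a: 2 − 2·(5/3) = -4/3.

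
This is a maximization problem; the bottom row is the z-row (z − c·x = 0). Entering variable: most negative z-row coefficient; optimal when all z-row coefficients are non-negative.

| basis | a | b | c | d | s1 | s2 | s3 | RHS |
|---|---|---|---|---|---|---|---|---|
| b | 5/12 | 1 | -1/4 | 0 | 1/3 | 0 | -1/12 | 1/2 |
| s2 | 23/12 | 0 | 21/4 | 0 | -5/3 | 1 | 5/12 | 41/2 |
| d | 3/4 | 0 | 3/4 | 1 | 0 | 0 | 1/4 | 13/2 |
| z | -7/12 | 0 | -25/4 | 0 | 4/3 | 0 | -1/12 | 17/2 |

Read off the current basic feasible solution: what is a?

a is not in the basis, so in the current basic feasible solution a = 0.

0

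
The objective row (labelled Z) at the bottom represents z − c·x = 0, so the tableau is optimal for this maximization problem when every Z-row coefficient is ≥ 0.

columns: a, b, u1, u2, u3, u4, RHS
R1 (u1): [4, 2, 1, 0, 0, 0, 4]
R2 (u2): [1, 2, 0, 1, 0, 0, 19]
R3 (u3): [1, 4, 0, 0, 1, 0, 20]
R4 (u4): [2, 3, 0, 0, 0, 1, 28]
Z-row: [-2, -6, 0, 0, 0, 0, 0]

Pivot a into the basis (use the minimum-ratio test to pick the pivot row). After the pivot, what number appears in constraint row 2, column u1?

Ratio test on column a — row 1: 4/4 = 1; row 2: 19/1 = 19; row 3: 20/1 = 20; row 4: 28/2 = 14. Minimum is 1 at row 1 (u1 leaves); pivot element 4.
Divide row 1 by 4; eliminate column a from the other rows.
Row 2 update in column u1: 0 − 1·(1/4) = -1/4.

-1/4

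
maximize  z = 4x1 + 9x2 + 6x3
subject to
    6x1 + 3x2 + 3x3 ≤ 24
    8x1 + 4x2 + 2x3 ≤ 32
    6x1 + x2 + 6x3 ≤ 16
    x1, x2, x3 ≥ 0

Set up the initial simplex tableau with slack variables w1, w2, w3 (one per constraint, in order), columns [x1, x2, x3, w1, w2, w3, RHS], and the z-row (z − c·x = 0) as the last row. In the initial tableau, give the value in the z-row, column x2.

The z-row carries the negated objective coefficients: the x2 entry is -9.

-9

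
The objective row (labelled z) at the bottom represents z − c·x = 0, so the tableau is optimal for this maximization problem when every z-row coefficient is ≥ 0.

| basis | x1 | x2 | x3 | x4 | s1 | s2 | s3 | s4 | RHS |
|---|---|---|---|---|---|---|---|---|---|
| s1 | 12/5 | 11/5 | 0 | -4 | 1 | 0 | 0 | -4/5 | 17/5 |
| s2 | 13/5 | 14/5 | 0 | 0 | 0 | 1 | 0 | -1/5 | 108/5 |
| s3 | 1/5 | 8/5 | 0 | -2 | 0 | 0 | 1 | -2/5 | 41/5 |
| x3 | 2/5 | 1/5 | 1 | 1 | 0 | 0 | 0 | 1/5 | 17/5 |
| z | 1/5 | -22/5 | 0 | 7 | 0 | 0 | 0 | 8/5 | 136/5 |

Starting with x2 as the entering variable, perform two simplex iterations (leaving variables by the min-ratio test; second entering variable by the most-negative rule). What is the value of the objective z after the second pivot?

Ratio test on column x2 — row 1: (17/5)/(11/5) = 17/11; row 2: (108/5)/(14/5) = 54/7; row 3: (41/5)/(8/5) = 41/8; row 4: (17/5)/(1/5) = 17. Minimum is 17/11 at row 1 (s1 leaves); pivot element 11/5.
Pivot on row 1; the z-row RHS becomes 136/5 − (-22/5)·(17/11) = 34.
Next entering variable (most negative z-row entry -1): x4.
Ratio test on column x4 — row 1: entry -20/11 ≤ 0; row 2: (190/11)/(56/11) = 95/28; row 3: (63/11)/(10/11) = 63/10; row 4: (34/11)/(15/11) = 34/15. Minimum is 34/15 at row 4 (x3 leaves); pivot element 15/11.
After the second pivot the z-row RHS is 34 − (-1)·(34/15) = 544/15.

544/15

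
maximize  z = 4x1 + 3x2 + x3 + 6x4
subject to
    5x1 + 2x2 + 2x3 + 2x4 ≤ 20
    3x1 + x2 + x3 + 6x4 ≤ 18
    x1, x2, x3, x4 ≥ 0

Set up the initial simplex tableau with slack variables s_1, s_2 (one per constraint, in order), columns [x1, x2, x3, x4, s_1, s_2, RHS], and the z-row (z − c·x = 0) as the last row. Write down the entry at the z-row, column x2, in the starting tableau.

The z-row carries the negated objective coefficients: the x2 entry is -3.

-3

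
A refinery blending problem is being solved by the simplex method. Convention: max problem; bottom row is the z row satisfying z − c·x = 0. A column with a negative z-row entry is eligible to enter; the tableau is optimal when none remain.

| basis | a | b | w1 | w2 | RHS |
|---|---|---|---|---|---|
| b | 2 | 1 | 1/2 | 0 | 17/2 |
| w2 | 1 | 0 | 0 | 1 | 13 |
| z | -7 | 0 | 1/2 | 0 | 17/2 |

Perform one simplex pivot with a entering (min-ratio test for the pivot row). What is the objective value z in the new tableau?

153/4

Ratio test on column a — row 1: (17/2)/2 = 17/4; row 2: 13/1 = 13. Minimum is 17/4 at row 1 (b leaves); pivot element 2.
Pivot on row 1; the z-row RHS becomes 17/2 − (-7)·(17/4) = 153/4.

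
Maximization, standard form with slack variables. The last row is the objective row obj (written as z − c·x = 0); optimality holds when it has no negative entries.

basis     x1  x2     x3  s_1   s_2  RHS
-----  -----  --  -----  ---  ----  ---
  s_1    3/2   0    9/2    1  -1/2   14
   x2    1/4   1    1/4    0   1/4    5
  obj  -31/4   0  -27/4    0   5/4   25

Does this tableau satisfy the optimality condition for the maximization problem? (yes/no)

The obj-row has a negative entry -31/4 in column x1, so it is not optimal.

no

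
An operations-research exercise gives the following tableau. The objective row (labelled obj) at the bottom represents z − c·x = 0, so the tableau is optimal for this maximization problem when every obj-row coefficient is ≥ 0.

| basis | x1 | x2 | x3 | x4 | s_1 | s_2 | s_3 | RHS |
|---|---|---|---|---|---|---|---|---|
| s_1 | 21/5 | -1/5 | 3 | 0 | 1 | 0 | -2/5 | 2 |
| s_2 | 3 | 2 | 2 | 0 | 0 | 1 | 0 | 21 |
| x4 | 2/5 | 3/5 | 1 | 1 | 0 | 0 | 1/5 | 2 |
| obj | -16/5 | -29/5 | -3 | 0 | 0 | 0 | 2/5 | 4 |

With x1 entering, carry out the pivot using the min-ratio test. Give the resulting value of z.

116/21

Ratio test on column x1 — row 1: 2/(21/5) = 10/21; row 2: 21/3 = 7; row 3: 2/(2/5) = 5. Minimum is 10/21 at row 1 (s_1 leaves); pivot element 21/5.
Pivot on row 1; the obj-row RHS becomes 4 − (-16/5)·(10/21) = 116/21.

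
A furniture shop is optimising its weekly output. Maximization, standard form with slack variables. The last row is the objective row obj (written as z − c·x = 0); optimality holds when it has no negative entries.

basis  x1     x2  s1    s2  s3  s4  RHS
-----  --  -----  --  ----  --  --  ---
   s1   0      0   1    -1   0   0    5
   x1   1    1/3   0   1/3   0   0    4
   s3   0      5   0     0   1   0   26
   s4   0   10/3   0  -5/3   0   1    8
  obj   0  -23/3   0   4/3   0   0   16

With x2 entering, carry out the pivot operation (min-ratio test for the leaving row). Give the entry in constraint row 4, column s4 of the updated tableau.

Ratio test on column x2 — row 1: entry 0 ≤ 0; row 2: 4/(1/3) = 12; row 3: 26/5 = 26/5; row 4: 8/(10/3) = 12/5. Minimum is 12/5 at row 4 (s4 leaves); pivot element 10/3.
Divide row 4 by 10/3; eliminate column x2 from the other rows.
In the new row 4, the s4 entry is the old entry divided by the pivot: 1/(10/3) = 3/10.

3/10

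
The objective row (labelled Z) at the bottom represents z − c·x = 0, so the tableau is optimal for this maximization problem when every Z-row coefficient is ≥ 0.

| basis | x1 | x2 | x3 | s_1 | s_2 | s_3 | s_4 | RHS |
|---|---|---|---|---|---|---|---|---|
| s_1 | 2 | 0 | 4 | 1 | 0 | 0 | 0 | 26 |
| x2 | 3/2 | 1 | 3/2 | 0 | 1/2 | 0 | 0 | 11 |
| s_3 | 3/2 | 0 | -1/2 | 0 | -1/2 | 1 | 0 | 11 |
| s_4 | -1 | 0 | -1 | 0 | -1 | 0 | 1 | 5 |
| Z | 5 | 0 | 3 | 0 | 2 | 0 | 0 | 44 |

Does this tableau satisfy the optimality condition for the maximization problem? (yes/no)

yes

Every Z-row coefficient is ≥ 0, so the tableau is optimal.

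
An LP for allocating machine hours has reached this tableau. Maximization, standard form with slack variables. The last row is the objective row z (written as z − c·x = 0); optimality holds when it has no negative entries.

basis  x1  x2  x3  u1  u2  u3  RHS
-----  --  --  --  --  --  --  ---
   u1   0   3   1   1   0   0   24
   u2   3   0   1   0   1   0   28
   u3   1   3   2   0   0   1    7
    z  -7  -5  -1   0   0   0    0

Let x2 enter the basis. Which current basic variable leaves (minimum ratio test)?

Column x2 entries and ratios — u1: 24/3 = 8; u2: 0 ≤ 0, skip; u3: 7/3 = 7/3.
Smallest ratio is 7/3 in the row of u3, so u3 leaves.

u3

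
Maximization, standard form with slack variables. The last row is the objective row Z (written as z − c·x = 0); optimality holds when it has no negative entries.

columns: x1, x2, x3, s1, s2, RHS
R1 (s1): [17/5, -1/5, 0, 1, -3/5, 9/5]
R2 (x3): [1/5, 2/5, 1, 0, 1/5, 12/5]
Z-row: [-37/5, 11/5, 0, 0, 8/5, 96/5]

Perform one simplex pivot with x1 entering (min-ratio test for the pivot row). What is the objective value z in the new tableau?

Ratio test on column x1 — row 1: (9/5)/(17/5) = 9/17; row 2: (12/5)/(1/5) = 12. Minimum is 9/17 at row 1 (s1 leaves); pivot element 17/5.
Pivot on row 1; the Z-row RHS becomes 96/5 − (-37/5)·(9/17) = 393/17.

393/17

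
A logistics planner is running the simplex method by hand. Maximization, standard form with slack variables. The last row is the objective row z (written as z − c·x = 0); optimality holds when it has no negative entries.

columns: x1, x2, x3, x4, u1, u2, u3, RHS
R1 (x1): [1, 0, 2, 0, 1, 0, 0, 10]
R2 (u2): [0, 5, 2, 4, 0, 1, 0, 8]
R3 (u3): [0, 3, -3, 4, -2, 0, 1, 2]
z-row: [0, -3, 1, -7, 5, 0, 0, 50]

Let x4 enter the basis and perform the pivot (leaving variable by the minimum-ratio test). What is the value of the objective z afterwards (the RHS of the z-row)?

Ratio test on column x4 — row 1: entry 0 ≤ 0; row 2: 8/4 = 2; row 3: 2/4 = 1/2. Minimum is 1/2 at row 3 (u3 leaves); pivot element 4.
Pivot on row 3; the z-row RHS becomes 50 − (-7)·(1/2) = 107/2.

107/2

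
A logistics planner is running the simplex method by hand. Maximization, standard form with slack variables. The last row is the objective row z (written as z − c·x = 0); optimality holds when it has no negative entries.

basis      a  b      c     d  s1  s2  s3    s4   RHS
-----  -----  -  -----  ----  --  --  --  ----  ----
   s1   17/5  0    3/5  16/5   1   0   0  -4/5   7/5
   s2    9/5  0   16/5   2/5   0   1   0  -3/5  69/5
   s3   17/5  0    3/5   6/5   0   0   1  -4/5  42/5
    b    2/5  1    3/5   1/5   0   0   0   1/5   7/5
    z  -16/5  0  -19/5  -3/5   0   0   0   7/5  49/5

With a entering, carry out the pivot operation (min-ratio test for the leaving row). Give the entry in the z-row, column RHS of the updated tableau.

189/17

Ratio test on column a — row 1: (7/5)/(17/5) = 7/17; row 2: (69/5)/(9/5) = 23/3; row 3: (42/5)/(17/5) = 42/17; row 4: (7/5)/(2/5) = 7/2. Minimum is 7/17 at row 1 (s1 leaves); pivot element 17/5.
Divide row 1 by 17/5; eliminate column a from the other rows.
z-row update in column RHS: 49/5 − (-16/5)·(7/17) = 189/17.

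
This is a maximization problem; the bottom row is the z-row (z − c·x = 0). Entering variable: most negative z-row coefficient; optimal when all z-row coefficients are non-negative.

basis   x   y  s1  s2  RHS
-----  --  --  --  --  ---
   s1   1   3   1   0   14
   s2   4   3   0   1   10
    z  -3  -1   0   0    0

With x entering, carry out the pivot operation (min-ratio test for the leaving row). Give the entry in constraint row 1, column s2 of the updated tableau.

-1/4

Ratio test on column x — row 1: 14/1 = 14; row 2: 10/4 = 5/2. Minimum is 5/2 at row 2 (s2 leaves); pivot element 4.
Divide row 2 by 4; eliminate column x from the other rows.
Row 1 update in column s2: 0 − 1·(1/4) = -1/4.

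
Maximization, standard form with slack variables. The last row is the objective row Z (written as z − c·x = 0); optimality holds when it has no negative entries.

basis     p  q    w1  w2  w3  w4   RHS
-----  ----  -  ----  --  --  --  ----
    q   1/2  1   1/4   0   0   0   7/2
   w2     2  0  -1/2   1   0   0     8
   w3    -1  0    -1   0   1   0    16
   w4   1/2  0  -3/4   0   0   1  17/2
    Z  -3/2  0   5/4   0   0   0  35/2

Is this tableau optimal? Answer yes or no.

no

The Z-row has a negative entry -3/2 in column p, so it is not optimal.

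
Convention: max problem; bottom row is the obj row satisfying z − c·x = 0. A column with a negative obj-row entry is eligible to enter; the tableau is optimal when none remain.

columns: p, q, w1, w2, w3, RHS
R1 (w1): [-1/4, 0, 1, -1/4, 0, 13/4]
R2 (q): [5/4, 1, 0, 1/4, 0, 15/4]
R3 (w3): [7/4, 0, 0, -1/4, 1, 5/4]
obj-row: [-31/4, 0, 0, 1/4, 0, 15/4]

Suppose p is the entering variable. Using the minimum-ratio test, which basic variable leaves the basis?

Column p entries and ratios — w1: -1/4 ≤ 0, skip; q: (15/4)/(5/4) = 3; w3: (5/4)/(7/4) = 5/7.
Smallest ratio is 5/7 in the row of w3, so w3 leaves.

w3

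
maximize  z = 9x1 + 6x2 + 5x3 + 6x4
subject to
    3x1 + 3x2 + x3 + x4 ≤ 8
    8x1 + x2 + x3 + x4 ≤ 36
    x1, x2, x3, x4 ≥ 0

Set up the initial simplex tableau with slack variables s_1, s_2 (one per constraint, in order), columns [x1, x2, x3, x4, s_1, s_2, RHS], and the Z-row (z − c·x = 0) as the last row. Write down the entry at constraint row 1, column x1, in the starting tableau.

Constraint 1 has coefficient 3 on x1.

3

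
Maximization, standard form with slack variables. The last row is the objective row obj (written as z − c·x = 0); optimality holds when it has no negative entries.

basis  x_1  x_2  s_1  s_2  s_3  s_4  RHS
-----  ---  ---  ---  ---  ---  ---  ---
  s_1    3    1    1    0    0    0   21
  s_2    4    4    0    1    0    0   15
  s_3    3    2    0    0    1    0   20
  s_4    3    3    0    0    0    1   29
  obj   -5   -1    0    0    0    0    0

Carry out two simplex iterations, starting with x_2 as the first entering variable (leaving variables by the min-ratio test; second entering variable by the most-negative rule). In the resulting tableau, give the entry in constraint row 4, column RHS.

71/4

Ratio test on column x_2 — row 1: 21/1 = 21; row 2: 15/4 = 15/4; row 3: 20/2 = 10; row 4: 29/3 = 29/3. Minimum is 15/4 at row 2 (s_2 leaves); pivot element 4.
Divide row 2 by 4; eliminate column x_2 from the other rows.
Second iteration: most negative obj-row entry is -4 in column x_1, so x_1 enters.
Ratio test on column x_1 — row 1: (69/4)/2 = 69/8; row 2: (15/4)/1 = 15/4; row 3: (25/2)/1 = 25/2; row 4: entry 0 ≤ 0. Minimum is 15/4 at row 2 (x_2 leaves); pivot element 1.
Divide row 2 by 1; eliminate column x_1 from the other rows.
After both pivots, the entry at constraint row 4, column RHS is 71/4.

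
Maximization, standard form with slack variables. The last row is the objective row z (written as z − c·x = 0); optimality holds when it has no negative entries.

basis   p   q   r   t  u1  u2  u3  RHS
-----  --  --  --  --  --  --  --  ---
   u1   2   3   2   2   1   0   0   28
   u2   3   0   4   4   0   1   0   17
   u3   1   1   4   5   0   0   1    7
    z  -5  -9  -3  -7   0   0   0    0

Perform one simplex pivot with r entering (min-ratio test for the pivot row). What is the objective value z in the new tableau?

21/4

Ratio test on column r — row 1: 28/2 = 14; row 2: 17/4 = 17/4; row 3: 7/4 = 7/4. Minimum is 7/4 at row 3 (u3 leaves); pivot element 4.
Pivot on row 3; the z-row RHS becomes 0 − (-3)·(7/4) = 21/4.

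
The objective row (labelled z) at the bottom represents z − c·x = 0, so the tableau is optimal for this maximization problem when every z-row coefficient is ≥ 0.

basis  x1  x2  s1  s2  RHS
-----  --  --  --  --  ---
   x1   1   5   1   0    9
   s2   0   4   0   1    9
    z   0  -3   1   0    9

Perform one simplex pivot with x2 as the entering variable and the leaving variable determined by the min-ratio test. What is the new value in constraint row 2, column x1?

Ratio test on column x2 — row 1: 9/5 = 9/5; row 2: 9/4 = 9/4. Minimum is 9/5 at row 1 (x1 leaves); pivot element 5.
Divide row 1 by 5; eliminate column x2 from the other rows.
Row 2 update in column x1: 0 − 4·(1/5) = -4/5.

-4/5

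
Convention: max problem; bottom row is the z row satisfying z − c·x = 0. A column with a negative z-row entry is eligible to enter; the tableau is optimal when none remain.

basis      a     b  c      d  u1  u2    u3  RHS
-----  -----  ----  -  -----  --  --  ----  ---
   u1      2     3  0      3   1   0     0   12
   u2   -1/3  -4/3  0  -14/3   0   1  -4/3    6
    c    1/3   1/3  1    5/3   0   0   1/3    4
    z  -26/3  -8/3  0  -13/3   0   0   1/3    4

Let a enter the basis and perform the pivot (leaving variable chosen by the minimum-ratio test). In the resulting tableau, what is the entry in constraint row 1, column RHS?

6

Ratio test on column a — row 1: 12/2 = 6; row 2: entry -1/3 ≤ 0; row 3: 4/(1/3) = 12. Minimum is 6 at row 1 (u1 leaves); pivot element 2.
Divide row 1 by 2; eliminate column a from the other rows.
In the new row 1, the RHS entry is the old entry divided by the pivot: 12/2 = 6.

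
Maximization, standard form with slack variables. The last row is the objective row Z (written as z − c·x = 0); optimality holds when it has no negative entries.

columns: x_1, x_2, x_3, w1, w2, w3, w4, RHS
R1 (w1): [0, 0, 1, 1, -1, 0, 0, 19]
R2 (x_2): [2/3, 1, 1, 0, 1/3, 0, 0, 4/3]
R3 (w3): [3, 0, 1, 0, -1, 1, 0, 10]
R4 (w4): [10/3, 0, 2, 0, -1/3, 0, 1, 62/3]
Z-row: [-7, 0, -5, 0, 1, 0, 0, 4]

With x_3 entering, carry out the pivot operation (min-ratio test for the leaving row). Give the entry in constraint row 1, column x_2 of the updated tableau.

-1

Ratio test on column x_3 — row 1: 19/1 = 19; row 2: (4/3)/1 = 4/3; row 3: 10/1 = 10; row 4: (62/3)/2 = 31/3. Minimum is 4/3 at row 2 (x_2 leaves); pivot element 1.
Divide row 2 by 1; eliminate column x_3 from the other rows.
Row 1 update in column x_2: 0 − 1·1 = -1.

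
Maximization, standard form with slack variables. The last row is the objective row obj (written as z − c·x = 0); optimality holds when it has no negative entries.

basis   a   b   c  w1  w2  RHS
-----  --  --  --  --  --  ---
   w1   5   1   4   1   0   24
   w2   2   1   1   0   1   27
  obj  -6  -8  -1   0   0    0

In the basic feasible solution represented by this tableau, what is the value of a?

0

a is not in the basis, so in the current basic feasible solution a = 0.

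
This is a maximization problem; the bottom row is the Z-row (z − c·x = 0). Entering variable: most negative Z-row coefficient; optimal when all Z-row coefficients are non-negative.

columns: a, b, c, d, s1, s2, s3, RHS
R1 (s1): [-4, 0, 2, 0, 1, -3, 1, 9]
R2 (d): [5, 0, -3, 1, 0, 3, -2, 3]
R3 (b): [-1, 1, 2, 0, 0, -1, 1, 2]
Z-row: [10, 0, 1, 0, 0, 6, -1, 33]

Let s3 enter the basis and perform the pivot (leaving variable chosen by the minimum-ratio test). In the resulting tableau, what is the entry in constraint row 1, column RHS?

Ratio test on column s3 — row 1: 9/1 = 9; row 2: entry -2 ≤ 0; row 3: 2/1 = 2. Minimum is 2 at row 3 (b leaves); pivot element 1.
Divide row 3 by 1; eliminate column s3 from the other rows.
Row 1 update in column RHS: 9 − 1·2 = 7.

7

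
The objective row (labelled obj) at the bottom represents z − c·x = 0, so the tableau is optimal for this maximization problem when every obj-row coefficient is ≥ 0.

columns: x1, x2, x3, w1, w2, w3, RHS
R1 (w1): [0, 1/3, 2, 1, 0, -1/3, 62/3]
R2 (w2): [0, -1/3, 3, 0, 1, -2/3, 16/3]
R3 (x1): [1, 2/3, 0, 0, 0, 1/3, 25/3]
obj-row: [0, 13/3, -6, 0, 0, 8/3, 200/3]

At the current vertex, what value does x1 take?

x1 is basic (row 3); its value is the RHS of that row, 25/3.

25/3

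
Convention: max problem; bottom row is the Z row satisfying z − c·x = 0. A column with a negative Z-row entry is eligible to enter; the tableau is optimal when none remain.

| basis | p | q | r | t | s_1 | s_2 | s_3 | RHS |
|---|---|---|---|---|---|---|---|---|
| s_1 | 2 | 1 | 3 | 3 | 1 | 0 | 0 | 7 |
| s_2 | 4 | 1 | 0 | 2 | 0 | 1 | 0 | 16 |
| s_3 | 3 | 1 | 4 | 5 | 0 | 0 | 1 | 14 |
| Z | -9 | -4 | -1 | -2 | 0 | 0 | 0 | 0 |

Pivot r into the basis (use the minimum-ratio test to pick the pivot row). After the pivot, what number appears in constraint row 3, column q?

Ratio test on column r — row 1: 7/3 = 7/3; row 2: entry 0 ≤ 0; row 3: 14/4 = 7/2. Minimum is 7/3 at row 1 (s_1 leaves); pivot element 3.
Divide row 1 by 3; eliminate column r from the other rows.
Row 3 update in column q: 1 − 4·(1/3) = -1/3.

-1/3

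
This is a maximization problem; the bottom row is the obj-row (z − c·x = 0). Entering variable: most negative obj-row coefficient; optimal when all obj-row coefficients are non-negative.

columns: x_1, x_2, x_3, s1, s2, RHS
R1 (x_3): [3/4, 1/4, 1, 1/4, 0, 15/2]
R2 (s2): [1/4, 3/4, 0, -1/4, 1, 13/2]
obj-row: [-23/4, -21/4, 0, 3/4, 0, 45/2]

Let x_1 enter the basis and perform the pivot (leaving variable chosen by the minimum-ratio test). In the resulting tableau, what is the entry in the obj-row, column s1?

Ratio test on column x_1 — row 1: (15/2)/(3/4) = 10; row 2: (13/2)/(1/4) = 26. Minimum is 10 at row 1 (x_3 leaves); pivot element 3/4.
Divide row 1 by 3/4; eliminate column x_1 from the other rows.
obj-row update in column s1: 3/4 − (-23/4)·(1/3) = 8/3.

8/3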